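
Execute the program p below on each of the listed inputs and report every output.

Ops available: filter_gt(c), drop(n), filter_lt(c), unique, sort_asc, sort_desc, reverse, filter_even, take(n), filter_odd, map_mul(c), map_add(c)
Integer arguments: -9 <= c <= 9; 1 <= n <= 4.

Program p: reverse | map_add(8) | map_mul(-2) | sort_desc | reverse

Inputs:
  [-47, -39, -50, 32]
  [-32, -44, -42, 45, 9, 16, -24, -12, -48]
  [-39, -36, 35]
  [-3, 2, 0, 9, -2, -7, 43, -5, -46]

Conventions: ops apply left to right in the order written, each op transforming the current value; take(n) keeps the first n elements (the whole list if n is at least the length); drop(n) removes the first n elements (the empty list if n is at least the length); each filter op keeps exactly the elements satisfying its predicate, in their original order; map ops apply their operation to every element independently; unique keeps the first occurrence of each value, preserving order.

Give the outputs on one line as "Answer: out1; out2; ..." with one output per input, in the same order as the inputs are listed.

Execution, op by op:
  [-47, -39, -50, 32] -> [32, -50, -39, -47] -> [40, -42, -31, -39] -> [-80, 84, 62, 78] -> [84, 78, 62, -80] -> [-80, 62, 78, 84]
  [-32, -44, -42, 45, 9, 16, -24, -12, -48] -> [-48, -12, -24, 16, 9, 45, -42, -44, -32] -> [-40, -4, -16, 24, 17, 53, -34, -36, -24] -> [80, 8, 32, -48, -34, -106, 68, 72, 48] -> [80, 72, 68, 48, 32, 8, -34, -48, -106] -> [-106, -48, -34, 8, 32, 48, 68, 72, 80]
  [-39, -36, 35] -> [35, -36, -39] -> [43, -28, -31] -> [-86, 56, 62] -> [62, 56, -86] -> [-86, 56, 62]
  [-3, 2, 0, 9, -2, -7, 43, -5, -46] -> [-46, -5, 43, -7, -2, 9, 0, 2, -3] -> [-38, 3, 51, 1, 6, 17, 8, 10, 5] -> [76, -6, -102, -2, -12, -34, -16, -20, -10] -> [76, -2, -6, -10, -12, -16, -20, -34, -102] -> [-102, -34, -20, -16, -12, -10, -6, -2, 76]

[-80, 62, 78, 84]; [-106, -48, -34, 8, 32, 48, 68, 72, 80]; [-86, 56, 62]; [-102, -34, -20, -16, -12, -10, -6, -2, 76]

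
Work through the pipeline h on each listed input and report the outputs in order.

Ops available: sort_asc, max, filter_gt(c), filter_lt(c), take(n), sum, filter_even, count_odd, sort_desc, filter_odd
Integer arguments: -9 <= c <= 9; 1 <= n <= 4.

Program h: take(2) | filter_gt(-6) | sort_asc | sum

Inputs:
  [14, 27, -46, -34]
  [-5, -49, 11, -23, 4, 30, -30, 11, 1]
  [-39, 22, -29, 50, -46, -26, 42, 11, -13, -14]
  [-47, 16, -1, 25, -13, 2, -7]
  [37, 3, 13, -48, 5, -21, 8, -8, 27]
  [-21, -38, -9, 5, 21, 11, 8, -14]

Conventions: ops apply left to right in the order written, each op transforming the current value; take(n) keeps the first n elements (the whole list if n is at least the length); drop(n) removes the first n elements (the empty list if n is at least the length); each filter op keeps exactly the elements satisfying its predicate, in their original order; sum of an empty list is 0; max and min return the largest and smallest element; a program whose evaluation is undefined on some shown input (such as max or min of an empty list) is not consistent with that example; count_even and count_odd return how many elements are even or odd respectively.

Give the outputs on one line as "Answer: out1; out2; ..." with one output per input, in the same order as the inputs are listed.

41; -5; 22; 16; 40; 0

Execution, op by op:
  [14, 27, -46, -34] -> [14, 27] -> [14, 27] -> [14, 27] -> 41
  [-5, -49, 11, -23, 4, 30, -30, 11, 1] -> [-5, -49] -> [-5] -> [-5] -> -5
  [-39, 22, -29, 50, -46, -26, 42, 11, -13, -14] -> [-39, 22] -> [22] -> [22] -> 22
  [-47, 16, -1, 25, -13, 2, -7] -> [-47, 16] -> [16] -> [16] -> 16
  [37, 3, 13, -48, 5, -21, 8, -8, 27] -> [37, 3] -> [37, 3] -> [3, 37] -> 40
  [-21, -38, -9, 5, 21, 11, 8, -14] -> [-21, -38] -> [] -> [] -> 0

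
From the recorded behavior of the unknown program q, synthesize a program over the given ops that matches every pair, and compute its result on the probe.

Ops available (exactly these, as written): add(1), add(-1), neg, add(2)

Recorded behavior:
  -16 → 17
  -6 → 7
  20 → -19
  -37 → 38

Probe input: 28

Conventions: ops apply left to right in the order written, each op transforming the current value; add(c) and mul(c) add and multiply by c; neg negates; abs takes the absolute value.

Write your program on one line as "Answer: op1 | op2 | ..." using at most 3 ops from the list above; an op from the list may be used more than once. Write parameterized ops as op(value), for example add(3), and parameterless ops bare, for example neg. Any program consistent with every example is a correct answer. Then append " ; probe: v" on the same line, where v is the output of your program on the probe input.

neg | add(1) ; probe: -27

Check, running the answer program on each example:
  -16 -> 16 -> 17
  -6 -> 6 -> 7
  20 -> -20 -> -19
  -37 -> 37 -> 38
  probe: 28 -> -28 -> -27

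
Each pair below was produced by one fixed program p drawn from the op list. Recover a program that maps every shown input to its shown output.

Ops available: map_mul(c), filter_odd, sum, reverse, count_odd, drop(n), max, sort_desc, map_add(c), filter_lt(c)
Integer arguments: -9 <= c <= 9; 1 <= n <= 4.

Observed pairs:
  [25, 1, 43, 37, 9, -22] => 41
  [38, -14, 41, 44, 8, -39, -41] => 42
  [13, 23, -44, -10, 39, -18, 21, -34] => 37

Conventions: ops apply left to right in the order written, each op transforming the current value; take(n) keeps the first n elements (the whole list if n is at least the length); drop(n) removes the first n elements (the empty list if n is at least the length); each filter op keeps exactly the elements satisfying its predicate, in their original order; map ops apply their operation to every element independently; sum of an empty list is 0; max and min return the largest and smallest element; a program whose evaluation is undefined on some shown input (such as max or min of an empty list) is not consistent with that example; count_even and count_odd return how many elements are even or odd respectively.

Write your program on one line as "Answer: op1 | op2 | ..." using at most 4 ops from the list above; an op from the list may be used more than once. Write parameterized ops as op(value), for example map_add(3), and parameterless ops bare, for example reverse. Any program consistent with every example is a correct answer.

map_add(-1) | reverse | map_add(-1) | max

Check, running the answer program on each example:
  [25, 1, 43, 37, 9, -22] -> [24, 0, 42, 36, 8, -23] -> [-23, 8, 36, 42, 0, 24] -> [-24, 7, 35, 41, -1, 23] -> 41
  [38, -14, 41, 44, 8, -39, -41] -> [37, -15, 40, 43, 7, -40, -42] -> [-42, -40, 7, 43, 40, -15, 37] -> [-43, -41, 6, 42, 39, -16, 36] -> 42
  [13, 23, -44, -10, 39, -18, 21, -34] -> [12, 22, -45, -11, 38, -19, 20, -35] -> [-35, 20, -19, 38, -11, -45, 22, 12] -> [-36, 19, -20, 37, -12, -46, 21, 11] -> 37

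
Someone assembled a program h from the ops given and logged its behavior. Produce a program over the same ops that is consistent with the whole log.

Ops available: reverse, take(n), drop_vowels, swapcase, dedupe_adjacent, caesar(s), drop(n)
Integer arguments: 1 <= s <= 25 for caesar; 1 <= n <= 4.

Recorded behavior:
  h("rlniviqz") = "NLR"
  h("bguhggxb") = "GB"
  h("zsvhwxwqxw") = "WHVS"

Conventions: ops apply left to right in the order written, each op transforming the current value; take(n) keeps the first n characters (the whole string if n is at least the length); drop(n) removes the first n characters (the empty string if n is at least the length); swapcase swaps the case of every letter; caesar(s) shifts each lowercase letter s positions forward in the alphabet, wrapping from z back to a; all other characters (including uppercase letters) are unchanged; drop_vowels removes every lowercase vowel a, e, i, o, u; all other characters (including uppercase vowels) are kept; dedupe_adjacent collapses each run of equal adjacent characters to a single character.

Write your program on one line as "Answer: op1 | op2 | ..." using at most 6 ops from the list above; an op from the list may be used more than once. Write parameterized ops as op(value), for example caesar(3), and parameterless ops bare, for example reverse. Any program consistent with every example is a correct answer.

dedupe_adjacent | reverse | drop(3) | drop(2) | take(4) | swapcase

Check, running the answer program on each example:
  "rlniviqz" -> "rlniviqz" -> "zqivinlr" -> "vinlr" -> "nlr" -> "nlr" -> "NLR"
  "bguhggxb" -> "bguhgxb" -> "bxghugb" -> "hugb" -> "gb" -> "gb" -> "GB"
  "zsvhwxwqxw" -> "zsvhwxwqxw" -> "wxqwxwhvsz" -> "wxwhvsz" -> "whvsz" -> "whvs" -> "WHVS"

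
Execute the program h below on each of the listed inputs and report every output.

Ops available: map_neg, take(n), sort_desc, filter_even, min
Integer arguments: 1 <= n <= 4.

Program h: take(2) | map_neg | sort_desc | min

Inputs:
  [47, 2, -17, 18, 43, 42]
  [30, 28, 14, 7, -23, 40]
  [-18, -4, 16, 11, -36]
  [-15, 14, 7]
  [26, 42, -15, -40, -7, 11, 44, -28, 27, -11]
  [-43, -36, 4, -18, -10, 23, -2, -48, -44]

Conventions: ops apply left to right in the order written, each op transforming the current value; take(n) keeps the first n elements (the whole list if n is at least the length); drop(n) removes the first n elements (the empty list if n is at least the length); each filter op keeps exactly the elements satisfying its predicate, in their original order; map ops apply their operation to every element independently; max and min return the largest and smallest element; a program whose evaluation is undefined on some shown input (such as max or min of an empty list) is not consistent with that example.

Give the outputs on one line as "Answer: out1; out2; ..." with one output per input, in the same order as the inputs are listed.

Execution, op by op:
  [47, 2, -17, 18, 43, 42] -> [47, 2] -> [-47, -2] -> [-2, -47] -> -47
  [30, 28, 14, 7, -23, 40] -> [30, 28] -> [-30, -28] -> [-28, -30] -> -30
  [-18, -4, 16, 11, -36] -> [-18, -4] -> [18, 4] -> [18, 4] -> 4
  [-15, 14, 7] -> [-15, 14] -> [15, -14] -> [15, -14] -> -14
  [26, 42, -15, -40, -7, 11, 44, -28, 27, -11] -> [26, 42] -> [-26, -42] -> [-26, -42] -> -42
  [-43, -36, 4, -18, -10, 23, -2, -48, -44] -> [-43, -36] -> [43, 36] -> [43, 36] -> 36

-47; -30; 4; -14; -42; 36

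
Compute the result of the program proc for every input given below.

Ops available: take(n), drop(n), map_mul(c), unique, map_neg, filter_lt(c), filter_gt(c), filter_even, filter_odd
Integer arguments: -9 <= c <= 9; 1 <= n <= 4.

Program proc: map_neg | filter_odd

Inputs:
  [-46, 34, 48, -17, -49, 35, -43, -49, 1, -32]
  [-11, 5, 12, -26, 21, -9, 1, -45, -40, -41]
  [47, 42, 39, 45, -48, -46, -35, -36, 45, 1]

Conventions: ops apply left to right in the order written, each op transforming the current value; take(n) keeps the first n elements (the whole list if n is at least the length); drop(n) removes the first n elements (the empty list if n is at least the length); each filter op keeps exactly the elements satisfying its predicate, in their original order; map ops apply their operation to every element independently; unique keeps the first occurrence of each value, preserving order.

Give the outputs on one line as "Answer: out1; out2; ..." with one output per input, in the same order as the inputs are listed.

Execution, op by op:
  [-46, 34, 48, -17, -49, 35, -43, -49, 1, -32] -> [46, -34, -48, 17, 49, -35, 43, 49, -1, 32] -> [17, 49, -35, 43, 49, -1]
  [-11, 5, 12, -26, 21, -9, 1, -45, -40, -41] -> [11, -5, -12, 26, -21, 9, -1, 45, 40, 41] -> [11, -5, -21, 9, -1, 45, 41]
  [47, 42, 39, 45, -48, -46, -35, -36, 45, 1] -> [-47, -42, -39, -45, 48, 46, 35, 36, -45, -1] -> [-47, -39, -45, 35, -45, -1]

[17, 49, -35, 43, 49, -1]; [11, -5, -21, 9, -1, 45, 41]; [-47, -39, -45, 35, -45, -1]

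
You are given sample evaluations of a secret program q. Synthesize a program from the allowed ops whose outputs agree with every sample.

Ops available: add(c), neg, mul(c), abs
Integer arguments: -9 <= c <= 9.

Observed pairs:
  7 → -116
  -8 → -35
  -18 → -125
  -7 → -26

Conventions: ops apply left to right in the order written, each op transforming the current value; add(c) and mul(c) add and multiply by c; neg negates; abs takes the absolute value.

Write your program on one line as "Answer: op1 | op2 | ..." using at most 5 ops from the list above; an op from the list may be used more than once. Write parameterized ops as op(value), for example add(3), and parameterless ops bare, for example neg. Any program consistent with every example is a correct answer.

add(5) | abs | mul(-9) | add(-8)

Check, running the answer program on each example:
  7 -> 12 -> 12 -> -108 -> -116
  -8 -> -3 -> 3 -> -27 -> -35
  -18 -> -13 -> 13 -> -117 -> -125
  -7 -> -2 -> 2 -> -18 -> -26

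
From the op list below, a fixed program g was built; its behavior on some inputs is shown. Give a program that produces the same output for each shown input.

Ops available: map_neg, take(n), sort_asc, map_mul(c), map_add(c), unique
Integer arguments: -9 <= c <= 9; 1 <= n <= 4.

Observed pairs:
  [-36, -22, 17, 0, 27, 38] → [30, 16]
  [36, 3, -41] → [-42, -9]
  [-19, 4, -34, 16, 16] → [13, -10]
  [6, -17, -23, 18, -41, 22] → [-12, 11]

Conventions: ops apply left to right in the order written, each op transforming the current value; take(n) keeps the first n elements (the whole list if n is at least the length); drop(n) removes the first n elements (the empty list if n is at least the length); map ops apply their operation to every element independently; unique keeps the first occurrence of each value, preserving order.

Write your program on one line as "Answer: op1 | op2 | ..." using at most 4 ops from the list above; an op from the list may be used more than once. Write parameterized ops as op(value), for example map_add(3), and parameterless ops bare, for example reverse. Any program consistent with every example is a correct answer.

map_neg | take(4) | map_add(-6) | take(2)

Check, running the answer program on each example:
  [-36, -22, 17, 0, 27, 38] -> [36, 22, -17, 0, -27, -38] -> [36, 22, -17, 0] -> [30, 16, -23, -6] -> [30, 16]
  [36, 3, -41] -> [-36, -3, 41] -> [-36, -3, 41] -> [-42, -9, 35] -> [-42, -9]
  [-19, 4, -34, 16, 16] -> [19, -4, 34, -16, -16] -> [19, -4, 34, -16] -> [13, -10, 28, -22] -> [13, -10]
  [6, -17, -23, 18, -41, 22] -> [-6, 17, 23, -18, 41, -22] -> [-6, 17, 23, -18] -> [-12, 11, 17, -24] -> [-12, 11]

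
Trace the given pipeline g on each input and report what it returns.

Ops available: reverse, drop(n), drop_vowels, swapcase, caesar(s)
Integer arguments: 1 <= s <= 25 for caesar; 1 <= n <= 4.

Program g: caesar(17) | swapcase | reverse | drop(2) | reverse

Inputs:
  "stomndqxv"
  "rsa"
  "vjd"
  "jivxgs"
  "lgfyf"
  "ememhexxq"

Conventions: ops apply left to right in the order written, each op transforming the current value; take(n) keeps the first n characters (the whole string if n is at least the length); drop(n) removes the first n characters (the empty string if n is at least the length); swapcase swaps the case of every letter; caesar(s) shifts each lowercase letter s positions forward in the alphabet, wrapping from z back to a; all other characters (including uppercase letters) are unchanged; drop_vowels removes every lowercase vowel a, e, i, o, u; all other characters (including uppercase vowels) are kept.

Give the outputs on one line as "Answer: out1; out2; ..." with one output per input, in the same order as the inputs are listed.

"JKFDEUH"; "I"; "M"; "AZMO"; "CXW"; "VDVDYVO"

Execution, op by op:
  "stomndqxv" -> "jkfdeuhom" -> "JKFDEUHOM" -> "MOHUEDFKJ" -> "HUEDFKJ" -> "JKFDEUH"
  "rsa" -> "ijr" -> "IJR" -> "RJI" -> "I" -> "I"
  "vjd" -> "mau" -> "MAU" -> "UAM" -> "M" -> "M"
  "jivxgs" -> "azmoxj" -> "AZMOXJ" -> "JXOMZA" -> "OMZA" -> "AZMO"
  "lgfyf" -> "cxwpw" -> "CXWPW" -> "WPWXC" -> "WXC" -> "CXW"
  "ememhexxq" -> "vdvdyvooh" -> "VDVDYVOOH" -> "HOOVYDVDV" -> "OVYDVDV" -> "VDVDYVO"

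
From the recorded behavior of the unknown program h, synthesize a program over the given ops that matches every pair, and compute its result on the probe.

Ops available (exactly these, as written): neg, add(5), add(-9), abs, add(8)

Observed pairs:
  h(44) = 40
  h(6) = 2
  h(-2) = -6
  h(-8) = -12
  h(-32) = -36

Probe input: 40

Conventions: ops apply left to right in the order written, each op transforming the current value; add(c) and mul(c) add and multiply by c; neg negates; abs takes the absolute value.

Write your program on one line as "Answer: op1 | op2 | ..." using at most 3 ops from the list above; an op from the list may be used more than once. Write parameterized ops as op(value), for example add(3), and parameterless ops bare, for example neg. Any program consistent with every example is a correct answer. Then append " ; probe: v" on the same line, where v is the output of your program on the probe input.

add(-9) | add(5) ; probe: 36

Check, running the answer program on each example:
  44 -> 35 -> 40
  6 -> -3 -> 2
  -2 -> -11 -> -6
  -8 -> -17 -> -12
  -32 -> -41 -> -36
  probe: 40 -> 31 -> 36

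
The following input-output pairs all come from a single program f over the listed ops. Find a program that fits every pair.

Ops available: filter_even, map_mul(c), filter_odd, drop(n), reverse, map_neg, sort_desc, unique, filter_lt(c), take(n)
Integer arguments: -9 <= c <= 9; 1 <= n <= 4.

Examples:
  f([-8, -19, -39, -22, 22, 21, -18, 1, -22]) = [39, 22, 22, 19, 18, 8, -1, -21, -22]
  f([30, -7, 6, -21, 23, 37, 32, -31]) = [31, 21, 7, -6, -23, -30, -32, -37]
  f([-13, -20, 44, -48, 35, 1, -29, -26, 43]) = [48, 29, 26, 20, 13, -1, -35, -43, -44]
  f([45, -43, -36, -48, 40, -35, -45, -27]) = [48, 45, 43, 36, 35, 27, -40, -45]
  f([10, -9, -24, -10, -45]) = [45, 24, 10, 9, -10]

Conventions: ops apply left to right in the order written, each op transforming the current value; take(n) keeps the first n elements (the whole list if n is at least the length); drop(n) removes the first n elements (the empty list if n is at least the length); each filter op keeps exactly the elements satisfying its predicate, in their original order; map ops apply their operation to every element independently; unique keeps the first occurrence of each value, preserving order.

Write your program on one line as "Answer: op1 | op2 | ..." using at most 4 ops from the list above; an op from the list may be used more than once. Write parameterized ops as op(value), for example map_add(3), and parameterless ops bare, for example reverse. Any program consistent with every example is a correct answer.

sort_desc | reverse | map_neg

Check, running the answer program on each example:
  [-8, -19, -39, -22, 22, 21, -18, 1, -22] -> [22, 21, 1, -8, -18, -19, -22, -22, -39] -> [-39, -22, -22, -19, -18, -8, 1, 21, 22] -> [39, 22, 22, 19, 18, 8, -1, -21, -22]
  [30, -7, 6, -21, 23, 37, 32, -31] -> [37, 32, 30, 23, 6, -7, -21, -31] -> [-31, -21, -7, 6, 23, 30, 32, 37] -> [31, 21, 7, -6, -23, -30, -32, -37]
  [-13, -20, 44, -48, 35, 1, -29, -26, 43] -> [44, 43, 35, 1, -13, -20, -26, -29, -48] -> [-48, -29, -26, -20, -13, 1, 35, 43, 44] -> [48, 29, 26, 20, 13, -1, -35, -43, -44]
  [45, -43, -36, -48, 40, -35, -45, -27] -> [45, 40, -27, -35, -36, -43, -45, -48] -> [-48, -45, -43, -36, -35, -27, 40, 45] -> [48, 45, 43, 36, 35, 27, -40, -45]
  [10, -9, -24, -10, -45] -> [10, -9, -10, -24, -45] -> [-45, -24, -10, -9, 10] -> [45, 24, 10, 9, -10]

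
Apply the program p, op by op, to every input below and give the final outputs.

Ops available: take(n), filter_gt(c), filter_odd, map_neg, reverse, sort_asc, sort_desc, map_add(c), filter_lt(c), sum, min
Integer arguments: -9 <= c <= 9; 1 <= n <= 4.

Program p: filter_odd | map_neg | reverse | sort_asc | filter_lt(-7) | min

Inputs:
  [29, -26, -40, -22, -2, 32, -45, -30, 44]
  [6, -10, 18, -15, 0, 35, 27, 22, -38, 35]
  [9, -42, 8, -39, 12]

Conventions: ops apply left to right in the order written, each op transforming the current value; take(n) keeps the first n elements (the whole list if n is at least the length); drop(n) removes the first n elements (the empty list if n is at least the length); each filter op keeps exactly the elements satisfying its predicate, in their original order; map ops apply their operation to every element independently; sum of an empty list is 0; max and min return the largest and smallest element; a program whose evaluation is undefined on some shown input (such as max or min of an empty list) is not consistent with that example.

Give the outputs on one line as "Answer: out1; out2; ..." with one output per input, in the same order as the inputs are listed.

Execution, op by op:
  [29, -26, -40, -22, -2, 32, -45, -30, 44] -> [29, -45] -> [-29, 45] -> [45, -29] -> [-29, 45] -> [-29] -> -29
  [6, -10, 18, -15, 0, 35, 27, 22, -38, 35] -> [-15, 35, 27, 35] -> [15, -35, -27, -35] -> [-35, -27, -35, 15] -> [-35, -35, -27, 15] -> [-35, -35, -27] -> -35
  [9, -42, 8, -39, 12] -> [9, -39] -> [-9, 39] -> [39, -9] -> [-9, 39] -> [-9] -> -9

-29; -35; -9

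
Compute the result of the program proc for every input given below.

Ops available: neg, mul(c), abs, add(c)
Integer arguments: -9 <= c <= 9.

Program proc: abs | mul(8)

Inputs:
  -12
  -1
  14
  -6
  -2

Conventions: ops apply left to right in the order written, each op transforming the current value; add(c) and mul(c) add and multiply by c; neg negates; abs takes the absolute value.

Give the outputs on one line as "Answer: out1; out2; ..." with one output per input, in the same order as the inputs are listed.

Execution, op by op:
  -12 -> 12 -> 96
  -1 -> 1 -> 8
  14 -> 14 -> 112
  -6 -> 6 -> 48
  -2 -> 2 -> 16

96; 8; 112; 48; 16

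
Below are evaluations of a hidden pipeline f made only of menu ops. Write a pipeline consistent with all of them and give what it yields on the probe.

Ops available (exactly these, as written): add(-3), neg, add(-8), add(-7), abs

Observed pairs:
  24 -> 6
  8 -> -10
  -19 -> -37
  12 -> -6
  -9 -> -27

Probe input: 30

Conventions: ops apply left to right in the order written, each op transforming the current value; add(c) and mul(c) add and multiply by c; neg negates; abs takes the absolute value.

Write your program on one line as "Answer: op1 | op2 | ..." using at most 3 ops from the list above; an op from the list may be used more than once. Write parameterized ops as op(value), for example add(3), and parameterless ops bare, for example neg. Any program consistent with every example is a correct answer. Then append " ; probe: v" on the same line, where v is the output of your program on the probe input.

add(-7) | add(-8) | add(-3) ; probe: 12

Check, running the answer program on each example:
  24 -> 17 -> 9 -> 6
  8 -> 1 -> -7 -> -10
  -19 -> -26 -> -34 -> -37
  12 -> 5 -> -3 -> -6
  -9 -> -16 -> -24 -> -27
  probe: 30 -> 23 -> 15 -> 12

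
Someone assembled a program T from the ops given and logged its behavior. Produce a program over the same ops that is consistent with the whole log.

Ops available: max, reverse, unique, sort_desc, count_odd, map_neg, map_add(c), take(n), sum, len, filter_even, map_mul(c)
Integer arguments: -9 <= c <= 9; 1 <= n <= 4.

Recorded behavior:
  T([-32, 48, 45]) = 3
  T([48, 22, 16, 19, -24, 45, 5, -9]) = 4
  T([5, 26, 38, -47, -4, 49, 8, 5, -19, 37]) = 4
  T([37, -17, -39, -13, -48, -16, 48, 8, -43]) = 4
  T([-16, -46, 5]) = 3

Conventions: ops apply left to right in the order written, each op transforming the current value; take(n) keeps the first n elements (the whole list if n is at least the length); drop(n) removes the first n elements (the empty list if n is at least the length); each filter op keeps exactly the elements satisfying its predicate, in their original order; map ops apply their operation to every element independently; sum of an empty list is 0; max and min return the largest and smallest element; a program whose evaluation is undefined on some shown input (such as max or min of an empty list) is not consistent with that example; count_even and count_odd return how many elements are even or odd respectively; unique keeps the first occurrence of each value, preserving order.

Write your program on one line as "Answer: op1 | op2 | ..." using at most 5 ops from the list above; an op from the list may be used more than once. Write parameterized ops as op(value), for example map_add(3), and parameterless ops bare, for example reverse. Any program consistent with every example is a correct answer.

map_mul(-1) | take(4) | map_add(8) | map_mul(-9) | len

Check, running the answer program on each example:
  [-32, 48, 45] -> [32, -48, -45] -> [32, -48, -45] -> [40, -40, -37] -> [-360, 360, 333] -> 3
  [48, 22, 16, 19, -24, 45, 5, -9] -> [-48, -22, -16, -19, 24, -45, -5, 9] -> [-48, -22, -16, -19] -> [-40, -14, -8, -11] -> [360, 126, 72, 99] -> 4
  [5, 26, 38, -47, -4, 49, 8, 5, -19, 37] -> [-5, -26, -38, 47, 4, -49, -8, -5, 19, -37] -> [-5, -26, -38, 47] -> [3, -18, -30, 55] -> [-27, 162, 270, -495] -> 4
  [37, -17, -39, -13, -48, -16, 48, 8, -43] -> [-37, 17, 39, 13, 48, 16, -48, -8, 43] -> [-37, 17, 39, 13] -> [-29, 25, 47, 21] -> [261, -225, -423, -189] -> 4
  [-16, -46, 5] -> [16, 46, -5] -> [16, 46, -5] -> [24, 54, 3] -> [-216, -486, -27] -> 3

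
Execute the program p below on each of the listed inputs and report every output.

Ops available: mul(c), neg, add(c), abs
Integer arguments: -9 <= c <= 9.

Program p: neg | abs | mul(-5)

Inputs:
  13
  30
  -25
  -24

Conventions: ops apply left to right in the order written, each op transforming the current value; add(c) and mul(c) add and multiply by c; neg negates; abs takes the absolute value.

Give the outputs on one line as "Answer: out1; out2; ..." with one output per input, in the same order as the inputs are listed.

-65; -150; -125; -120

Execution, op by op:
  13 -> -13 -> 13 -> -65
  30 -> -30 -> 30 -> -150
  -25 -> 25 -> 25 -> -125
  -24 -> 24 -> 24 -> -120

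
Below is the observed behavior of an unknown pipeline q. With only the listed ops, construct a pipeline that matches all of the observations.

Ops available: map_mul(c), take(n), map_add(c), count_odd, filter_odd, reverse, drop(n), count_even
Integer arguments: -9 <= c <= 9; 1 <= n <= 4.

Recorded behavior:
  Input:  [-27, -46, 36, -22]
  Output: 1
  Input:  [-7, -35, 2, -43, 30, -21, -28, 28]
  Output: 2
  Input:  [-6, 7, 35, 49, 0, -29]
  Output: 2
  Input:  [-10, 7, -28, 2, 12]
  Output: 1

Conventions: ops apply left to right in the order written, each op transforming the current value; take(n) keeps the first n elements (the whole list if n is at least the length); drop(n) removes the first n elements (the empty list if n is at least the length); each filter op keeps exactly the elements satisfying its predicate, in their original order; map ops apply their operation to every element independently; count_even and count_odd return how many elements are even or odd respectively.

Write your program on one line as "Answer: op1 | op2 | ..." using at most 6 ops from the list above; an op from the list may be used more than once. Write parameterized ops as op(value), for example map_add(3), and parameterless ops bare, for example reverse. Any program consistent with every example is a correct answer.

map_mul(-3) | take(4) | take(3) | map_add(4) | count_odd

Check, running the answer program on each example:
  [-27, -46, 36, -22] -> [81, 138, -108, 66] -> [81, 138, -108, 66] -> [81, 138, -108] -> [85, 142, -104] -> 1
  [-7, -35, 2, -43, 30, -21, -28, 28] -> [21, 105, -6, 129, -90, 63, 84, -84] -> [21, 105, -6, 129] -> [21, 105, -6] -> [25, 109, -2] -> 2
  [-6, 7, 35, 49, 0, -29] -> [18, -21, -105, -147, 0, 87] -> [18, -21, -105, -147] -> [18, -21, -105] -> [22, -17, -101] -> 2
  [-10, 7, -28, 2, 12] -> [30, -21, 84, -6, -36] -> [30, -21, 84, -6] -> [30, -21, 84] -> [34, -17, 88] -> 1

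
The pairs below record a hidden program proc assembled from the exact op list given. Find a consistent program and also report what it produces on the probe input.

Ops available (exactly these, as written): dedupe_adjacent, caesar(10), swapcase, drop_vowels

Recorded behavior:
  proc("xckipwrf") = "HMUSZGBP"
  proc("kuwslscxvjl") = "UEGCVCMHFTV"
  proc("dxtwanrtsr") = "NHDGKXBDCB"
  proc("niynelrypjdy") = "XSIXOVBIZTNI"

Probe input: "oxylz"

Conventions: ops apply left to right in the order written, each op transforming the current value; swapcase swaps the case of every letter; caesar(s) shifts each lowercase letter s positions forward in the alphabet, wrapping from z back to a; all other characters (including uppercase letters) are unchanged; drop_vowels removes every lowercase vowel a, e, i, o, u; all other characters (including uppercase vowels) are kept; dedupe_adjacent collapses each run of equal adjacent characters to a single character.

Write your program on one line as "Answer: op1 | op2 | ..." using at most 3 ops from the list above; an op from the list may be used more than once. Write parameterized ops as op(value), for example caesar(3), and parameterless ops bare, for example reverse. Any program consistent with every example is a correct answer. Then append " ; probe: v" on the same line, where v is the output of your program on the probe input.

caesar(10) | swapcase ; probe: "YHIVJ"

Check, running the answer program on each example:
  "xckipwrf" -> "hmuszgbp" -> "HMUSZGBP"
  "kuwslscxvjl" -> "uegcvcmhftv" -> "UEGCVCMHFTV"
  "dxtwanrtsr" -> "nhdgkxbdcb" -> "NHDGKXBDCB"
  "niynelrypjdy" -> "xsixovbiztni" -> "XSIXOVBIZTNI"
  probe: "oxylz" -> "yhivj" -> "YHIVJ"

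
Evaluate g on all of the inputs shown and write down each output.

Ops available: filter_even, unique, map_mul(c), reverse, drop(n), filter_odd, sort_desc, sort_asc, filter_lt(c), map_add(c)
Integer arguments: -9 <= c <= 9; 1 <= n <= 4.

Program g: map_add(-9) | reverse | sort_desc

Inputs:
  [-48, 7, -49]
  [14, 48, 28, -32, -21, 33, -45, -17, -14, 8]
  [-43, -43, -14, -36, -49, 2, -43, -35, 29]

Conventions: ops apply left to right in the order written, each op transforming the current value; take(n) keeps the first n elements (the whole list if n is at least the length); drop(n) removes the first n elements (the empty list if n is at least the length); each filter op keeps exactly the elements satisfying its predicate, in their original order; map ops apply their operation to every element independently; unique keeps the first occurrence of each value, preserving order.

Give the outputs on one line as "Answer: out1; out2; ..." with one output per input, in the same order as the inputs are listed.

[-2, -57, -58]; [39, 24, 19, 5, -1, -23, -26, -30, -41, -54]; [20, -7, -23, -44, -45, -52, -52, -52, -58]

Execution, op by op:
  [-48, 7, -49] -> [-57, -2, -58] -> [-58, -2, -57] -> [-2, -57, -58]
  [14, 48, 28, -32, -21, 33, -45, -17, -14, 8] -> [5, 39, 19, -41, -30, 24, -54, -26, -23, -1] -> [-1, -23, -26, -54, 24, -30, -41, 19, 39, 5] -> [39, 24, 19, 5, -1, -23, -26, -30, -41, -54]
  [-43, -43, -14, -36, -49, 2, -43, -35, 29] -> [-52, -52, -23, -45, -58, -7, -52, -44, 20] -> [20, -44, -52, -7, -58, -45, -23, -52, -52] -> [20, -7, -23, -44, -45, -52, -52, -52, -58]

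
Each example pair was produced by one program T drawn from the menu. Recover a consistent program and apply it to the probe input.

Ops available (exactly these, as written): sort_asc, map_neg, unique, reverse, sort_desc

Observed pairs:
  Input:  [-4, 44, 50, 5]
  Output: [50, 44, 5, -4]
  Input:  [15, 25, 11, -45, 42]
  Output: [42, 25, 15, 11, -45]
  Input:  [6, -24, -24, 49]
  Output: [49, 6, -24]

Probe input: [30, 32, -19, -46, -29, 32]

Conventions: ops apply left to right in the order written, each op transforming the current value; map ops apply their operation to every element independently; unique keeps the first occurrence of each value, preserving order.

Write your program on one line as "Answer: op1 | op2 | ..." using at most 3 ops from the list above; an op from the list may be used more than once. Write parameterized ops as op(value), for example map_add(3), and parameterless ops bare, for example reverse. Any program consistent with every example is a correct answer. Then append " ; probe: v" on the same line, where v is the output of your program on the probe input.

unique | sort_asc | reverse ; probe: [32, 30, -19, -29, -46]

Check, running the answer program on each example:
  [-4, 44, 50, 5] -> [-4, 44, 50, 5] -> [-4, 5, 44, 50] -> [50, 44, 5, -4]
  [15, 25, 11, -45, 42] -> [15, 25, 11, -45, 42] -> [-45, 11, 15, 25, 42] -> [42, 25, 15, 11, -45]
  [6, -24, -24, 49] -> [6, -24, 49] -> [-24, 6, 49] -> [49, 6, -24]
  probe: [30, 32, -19, -46, -29, 32] -> [30, 32, -19, -46, -29] -> [-46, -29, -19, 30, 32] -> [32, 30, -19, -29, -46]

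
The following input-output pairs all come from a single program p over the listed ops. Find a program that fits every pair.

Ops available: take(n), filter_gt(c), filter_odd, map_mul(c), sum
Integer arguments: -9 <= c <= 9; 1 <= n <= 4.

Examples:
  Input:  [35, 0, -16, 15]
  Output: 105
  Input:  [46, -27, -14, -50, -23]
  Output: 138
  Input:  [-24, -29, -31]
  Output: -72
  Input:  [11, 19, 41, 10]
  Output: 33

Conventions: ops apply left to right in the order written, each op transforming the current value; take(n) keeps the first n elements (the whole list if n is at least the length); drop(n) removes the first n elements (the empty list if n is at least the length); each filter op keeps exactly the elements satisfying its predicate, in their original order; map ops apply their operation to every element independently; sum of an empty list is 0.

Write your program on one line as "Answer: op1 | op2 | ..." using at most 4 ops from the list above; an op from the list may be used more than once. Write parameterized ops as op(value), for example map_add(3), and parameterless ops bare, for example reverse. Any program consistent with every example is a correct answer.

map_mul(3) | take(1) | sum

Check, running the answer program on each example:
  [35, 0, -16, 15] -> [105, 0, -48, 45] -> [105] -> 105
  [46, -27, -14, -50, -23] -> [138, -81, -42, -150, -69] -> [138] -> 138
  [-24, -29, -31] -> [-72, -87, -93] -> [-72] -> -72
  [11, 19, 41, 10] -> [33, 57, 123, 30] -> [33] -> 33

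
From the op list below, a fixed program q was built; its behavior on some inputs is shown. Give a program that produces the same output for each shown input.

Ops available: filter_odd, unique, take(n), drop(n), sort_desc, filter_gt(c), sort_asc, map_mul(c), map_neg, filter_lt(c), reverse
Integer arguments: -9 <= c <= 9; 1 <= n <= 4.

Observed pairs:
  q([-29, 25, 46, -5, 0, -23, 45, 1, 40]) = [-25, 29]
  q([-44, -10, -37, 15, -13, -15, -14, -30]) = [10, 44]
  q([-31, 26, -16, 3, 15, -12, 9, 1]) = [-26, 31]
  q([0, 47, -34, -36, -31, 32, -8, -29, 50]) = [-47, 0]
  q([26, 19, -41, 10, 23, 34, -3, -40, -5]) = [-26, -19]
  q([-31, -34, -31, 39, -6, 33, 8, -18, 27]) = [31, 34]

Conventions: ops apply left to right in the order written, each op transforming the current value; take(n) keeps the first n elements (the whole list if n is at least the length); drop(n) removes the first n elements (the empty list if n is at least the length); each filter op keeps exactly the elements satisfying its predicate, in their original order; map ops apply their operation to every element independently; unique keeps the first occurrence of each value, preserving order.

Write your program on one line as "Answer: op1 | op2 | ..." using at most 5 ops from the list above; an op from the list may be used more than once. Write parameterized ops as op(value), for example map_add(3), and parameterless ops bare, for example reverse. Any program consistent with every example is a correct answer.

map_neg | take(4) | take(2) | sort_asc

Check, running the answer program on each example:
  [-29, 25, 46, -5, 0, -23, 45, 1, 40] -> [29, -25, -46, 5, 0, 23, -45, -1, -40] -> [29, -25, -46, 5] -> [29, -25] -> [-25, 29]
  [-44, -10, -37, 15, -13, -15, -14, -30] -> [44, 10, 37, -15, 13, 15, 14, 30] -> [44, 10, 37, -15] -> [44, 10] -> [10, 44]
  [-31, 26, -16, 3, 15, -12, 9, 1] -> [31, -26, 16, -3, -15, 12, -9, -1] -> [31, -26, 16, -3] -> [31, -26] -> [-26, 31]
  [0, 47, -34, -36, -31, 32, -8, -29, 50] -> [0, -47, 34, 36, 31, -32, 8, 29, -50] -> [0, -47, 34, 36] -> [0, -47] -> [-47, 0]
  [26, 19, -41, 10, 23, 34, -3, -40, -5] -> [-26, -19, 41, -10, -23, -34, 3, 40, 5] -> [-26, -19, 41, -10] -> [-26, -19] -> [-26, -19]
  [-31, -34, -31, 39, -6, 33, 8, -18, 27] -> [31, 34, 31, -39, 6, -33, -8, 18, -27] -> [31, 34, 31, -39] -> [31, 34] -> [31, 34]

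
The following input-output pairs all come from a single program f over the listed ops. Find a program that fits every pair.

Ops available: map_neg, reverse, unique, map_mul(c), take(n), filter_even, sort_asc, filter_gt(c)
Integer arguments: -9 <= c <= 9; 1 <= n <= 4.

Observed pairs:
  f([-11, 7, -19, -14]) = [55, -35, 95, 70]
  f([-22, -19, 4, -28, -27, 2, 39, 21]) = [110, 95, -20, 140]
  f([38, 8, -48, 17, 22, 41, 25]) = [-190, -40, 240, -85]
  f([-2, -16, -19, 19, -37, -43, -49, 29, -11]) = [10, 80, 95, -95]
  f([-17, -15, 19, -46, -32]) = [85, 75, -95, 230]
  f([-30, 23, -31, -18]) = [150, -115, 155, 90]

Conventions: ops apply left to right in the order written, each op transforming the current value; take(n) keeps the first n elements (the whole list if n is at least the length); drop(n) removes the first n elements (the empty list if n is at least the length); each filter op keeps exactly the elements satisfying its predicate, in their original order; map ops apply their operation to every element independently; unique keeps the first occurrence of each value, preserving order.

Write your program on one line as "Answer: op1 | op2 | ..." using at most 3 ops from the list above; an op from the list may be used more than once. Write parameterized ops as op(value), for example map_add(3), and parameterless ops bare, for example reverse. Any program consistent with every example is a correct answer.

map_neg | map_mul(5) | take(4)

Check, running the answer program on each example:
  [-11, 7, -19, -14] -> [11, -7, 19, 14] -> [55, -35, 95, 70] -> [55, -35, 95, 70]
  [-22, -19, 4, -28, -27, 2, 39, 21] -> [22, 19, -4, 28, 27, -2, -39, -21] -> [110, 95, -20, 140, 135, -10, -195, -105] -> [110, 95, -20, 140]
  [38, 8, -48, 17, 22, 41, 25] -> [-38, -8, 48, -17, -22, -41, -25] -> [-190, -40, 240, -85, -110, -205, -125] -> [-190, -40, 240, -85]
  [-2, -16, -19, 19, -37, -43, -49, 29, -11] -> [2, 16, 19, -19, 37, 43, 49, -29, 11] -> [10, 80, 95, -95, 185, 215, 245, -145, 55] -> [10, 80, 95, -95]
  [-17, -15, 19, -46, -32] -> [17, 15, -19, 46, 32] -> [85, 75, -95, 230, 160] -> [85, 75, -95, 230]
  [-30, 23, -31, -18] -> [30, -23, 31, 18] -> [150, -115, 155, 90] -> [150, -115, 155, 90]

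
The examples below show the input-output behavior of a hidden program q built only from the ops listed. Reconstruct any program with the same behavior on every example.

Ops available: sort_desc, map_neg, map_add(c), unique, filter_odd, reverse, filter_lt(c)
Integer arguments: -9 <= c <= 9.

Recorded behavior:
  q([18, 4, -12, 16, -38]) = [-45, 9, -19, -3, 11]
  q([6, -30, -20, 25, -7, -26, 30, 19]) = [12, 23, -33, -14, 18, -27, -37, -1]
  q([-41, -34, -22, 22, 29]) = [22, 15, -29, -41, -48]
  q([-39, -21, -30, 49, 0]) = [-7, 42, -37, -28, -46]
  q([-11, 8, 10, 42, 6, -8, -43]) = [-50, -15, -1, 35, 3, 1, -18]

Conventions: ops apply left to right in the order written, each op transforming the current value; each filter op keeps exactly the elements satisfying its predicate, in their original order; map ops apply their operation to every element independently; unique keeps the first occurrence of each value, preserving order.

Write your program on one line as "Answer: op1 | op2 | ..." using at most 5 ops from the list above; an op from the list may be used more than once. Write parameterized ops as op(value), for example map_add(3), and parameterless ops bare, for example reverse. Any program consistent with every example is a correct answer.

map_neg | map_add(3) | map_neg | map_add(-4) | reverse

Check, running the answer program on each example:
  [18, 4, -12, 16, -38] -> [-18, -4, 12, -16, 38] -> [-15, -1, 15, -13, 41] -> [15, 1, -15, 13, -41] -> [11, -3, -19, 9, -45] -> [-45, 9, -19, -3, 11]
  [6, -30, -20, 25, -7, -26, 30, 19] -> [-6, 30, 20, -25, 7, 26, -30, -19] -> [-3, 33, 23, -22, 10, 29, -27, -16] -> [3, -33, -23, 22, -10, -29, 27, 16] -> [-1, -37, -27, 18, -14, -33, 23, 12] -> [12, 23, -33, -14, 18, -27, -37, -1]
  [-41, -34, -22, 22, 29] -> [41, 34, 22, -22, -29] -> [44, 37, 25, -19, -26] -> [-44, -37, -25, 19, 26] -> [-48, -41, -29, 15, 22] -> [22, 15, -29, -41, -48]
  [-39, -21, -30, 49, 0] -> [39, 21, 30, -49, 0] -> [42, 24, 33, -46, 3] -> [-42, -24, -33, 46, -3] -> [-46, -28, -37, 42, -7] -> [-7, 42, -37, -28, -46]
  [-11, 8, 10, 42, 6, -8, -43] -> [11, -8, -10, -42, -6, 8, 43] -> [14, -5, -7, -39, -3, 11, 46] -> [-14, 5, 7, 39, 3, -11, -46] -> [-18, 1, 3, 35, -1, -15, -50] -> [-50, -15, -1, 35, 3, 1, -18]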